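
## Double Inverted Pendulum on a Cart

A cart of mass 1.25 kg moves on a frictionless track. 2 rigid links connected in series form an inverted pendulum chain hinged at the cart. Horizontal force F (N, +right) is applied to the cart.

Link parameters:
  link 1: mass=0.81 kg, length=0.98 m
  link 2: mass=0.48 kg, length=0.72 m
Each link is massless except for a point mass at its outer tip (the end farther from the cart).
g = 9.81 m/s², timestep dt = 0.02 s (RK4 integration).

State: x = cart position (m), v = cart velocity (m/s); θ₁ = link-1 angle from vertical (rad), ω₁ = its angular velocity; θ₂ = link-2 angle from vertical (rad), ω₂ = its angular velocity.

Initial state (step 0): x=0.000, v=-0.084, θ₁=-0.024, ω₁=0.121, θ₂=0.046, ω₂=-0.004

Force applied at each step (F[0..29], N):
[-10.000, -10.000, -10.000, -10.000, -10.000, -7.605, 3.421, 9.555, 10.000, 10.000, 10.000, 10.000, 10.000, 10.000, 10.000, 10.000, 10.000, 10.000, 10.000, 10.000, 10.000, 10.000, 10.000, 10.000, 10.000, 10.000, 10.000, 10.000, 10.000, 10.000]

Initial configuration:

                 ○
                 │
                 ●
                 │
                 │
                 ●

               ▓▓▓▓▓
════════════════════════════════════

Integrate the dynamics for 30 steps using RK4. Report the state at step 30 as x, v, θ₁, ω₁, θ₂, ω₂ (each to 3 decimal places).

Answer: x=0.174, v=2.160, θ₁=-0.008, ω₁=-1.417, θ₂=-0.067, ω₂=-0.724

Derivation:
apply F[0]=-10.000 → step 1: x=-0.003, v=-0.239, θ₁=-0.020, ω₁=0.267, θ₂=0.046, ω₂=0.026
apply F[1]=-10.000 → step 2: x=-0.010, v=-0.396, θ₁=-0.013, ω₁=0.416, θ₂=0.047, ω₂=0.054
apply F[2]=-10.000 → step 3: x=-0.019, v=-0.554, θ₁=-0.003, ω₁=0.569, θ₂=0.048, ω₂=0.077
apply F[3]=-10.000 → step 4: x=-0.032, v=-0.715, θ₁=0.009, ω₁=0.728, θ₂=0.050, ω₂=0.097
apply F[4]=-10.000 → step 5: x=-0.048, v=-0.878, θ₁=0.026, ω₁=0.894, θ₂=0.052, ω₂=0.110
apply F[5]=-7.605 → step 6: x=-0.067, v=-1.006, θ₁=0.045, ω₁=1.030, θ₂=0.054, ω₂=0.117
apply F[6]=+3.421 → step 7: x=-0.086, v=-0.961, θ₁=0.065, ω₁=0.996, θ₂=0.057, ω₂=0.117
apply F[7]=+9.555 → step 8: x=-0.104, v=-0.823, θ₁=0.084, ω₁=0.872, θ₂=0.059, ω₂=0.110
apply F[8]=+10.000 → step 9: x=-0.119, v=-0.682, θ₁=0.100, ω₁=0.750, θ₂=0.061, ω₂=0.097
apply F[9]=+10.000 → step 10: x=-0.131, v=-0.544, θ₁=0.114, ω₁=0.637, θ₂=0.063, ω₂=0.077
apply F[10]=+10.000 → step 11: x=-0.141, v=-0.409, θ₁=0.126, ω₁=0.531, θ₂=0.064, ω₂=0.051
apply F[11]=+10.000 → step 12: x=-0.148, v=-0.277, θ₁=0.135, ω₁=0.432, θ₂=0.065, ω₂=0.021
apply F[12]=+10.000 → step 13: x=-0.152, v=-0.146, θ₁=0.143, ω₁=0.337, θ₂=0.065, ω₂=-0.013
apply F[13]=+10.000 → step 14: x=-0.154, v=-0.018, θ₁=0.149, ω₁=0.247, θ₂=0.064, ω₂=-0.051
apply F[14]=+10.000 → step 15: x=-0.153, v=0.109, θ₁=0.153, ω₁=0.160, θ₂=0.063, ω₂=-0.092
apply F[15]=+10.000 → step 16: x=-0.149, v=0.236, θ₁=0.155, ω₁=0.075, θ₂=0.061, ω₂=-0.135
apply F[16]=+10.000 → step 17: x=-0.143, v=0.362, θ₁=0.156, ω₁=-0.009, θ₂=0.058, ω₂=-0.180
apply F[17]=+10.000 → step 18: x=-0.135, v=0.488, θ₁=0.155, ω₁=-0.092, θ₂=0.054, ω₂=-0.226
apply F[18]=+10.000 → step 19: x=-0.124, v=0.615, θ₁=0.152, ω₁=-0.177, θ₂=0.049, ω₂=-0.274
apply F[19]=+10.000 → step 20: x=-0.110, v=0.742, θ₁=0.148, ω₁=-0.262, θ₂=0.043, ω₂=-0.323
apply F[20]=+10.000 → step 21: x=-0.094, v=0.871, θ₁=0.142, ω₁=-0.350, θ₂=0.036, ω₂=-0.371
apply F[21]=+10.000 → step 22: x=-0.075, v=1.002, θ₁=0.134, ω₁=-0.442, θ₂=0.028, ω₂=-0.420
apply F[22]=+10.000 → step 23: x=-0.054, v=1.135, θ₁=0.124, ω₁=-0.538, θ₂=0.019, ω₂=-0.468
apply F[23]=+10.000 → step 24: x=-0.030, v=1.270, θ₁=0.112, ω₁=-0.639, θ₂=0.009, ω₂=-0.514
apply F[24]=+10.000 → step 25: x=-0.003, v=1.409, θ₁=0.098, ω₁=-0.746, θ₂=-0.002, ω₂=-0.558
apply F[25]=+10.000 → step 26: x=0.026, v=1.551, θ₁=0.082, ω₁=-0.862, θ₂=-0.013, ω₂=-0.600
apply F[26]=+10.000 → step 27: x=0.059, v=1.696, θ₁=0.064, ω₁=-0.985, θ₂=-0.026, ω₂=-0.638
apply F[27]=+10.000 → step 28: x=0.094, v=1.847, θ₁=0.043, ω₁=-1.118, θ₂=-0.039, ω₂=-0.672
apply F[28]=+10.000 → step 29: x=0.133, v=2.001, θ₁=0.019, ω₁=-1.262, θ₂=-0.053, ω₂=-0.701
apply F[29]=+10.000 → step 30: x=0.174, v=2.160, θ₁=-0.008, ω₁=-1.417, θ₂=-0.067, ω₂=-0.724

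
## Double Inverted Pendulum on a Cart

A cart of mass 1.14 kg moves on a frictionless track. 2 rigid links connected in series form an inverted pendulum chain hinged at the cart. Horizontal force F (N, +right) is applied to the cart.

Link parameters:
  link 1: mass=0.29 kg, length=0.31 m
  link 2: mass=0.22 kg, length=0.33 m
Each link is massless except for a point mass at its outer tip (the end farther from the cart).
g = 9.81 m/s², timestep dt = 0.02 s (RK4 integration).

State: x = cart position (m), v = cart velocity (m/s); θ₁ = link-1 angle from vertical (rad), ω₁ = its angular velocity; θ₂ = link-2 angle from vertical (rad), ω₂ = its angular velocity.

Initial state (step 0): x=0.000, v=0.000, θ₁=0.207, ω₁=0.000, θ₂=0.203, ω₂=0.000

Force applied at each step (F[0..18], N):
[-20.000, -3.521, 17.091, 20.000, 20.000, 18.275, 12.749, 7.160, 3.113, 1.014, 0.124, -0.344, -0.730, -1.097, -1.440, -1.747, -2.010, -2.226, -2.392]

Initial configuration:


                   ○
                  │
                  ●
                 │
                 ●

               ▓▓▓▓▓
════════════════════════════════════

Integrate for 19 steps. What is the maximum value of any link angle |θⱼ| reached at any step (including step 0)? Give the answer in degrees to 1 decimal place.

Answer: 16.6°

Derivation:
apply F[0]=-20.000 → step 1: x=-0.004, v=-0.361, θ₁=0.220, ω₁=1.275, θ₂=0.203, ω₂=-0.005
apply F[1]=-3.521 → step 2: x=-0.012, v=-0.440, θ₁=0.249, ω₁=1.679, θ₂=0.203, ω₂=-0.031
apply F[2]=+17.091 → step 3: x=-0.018, v=-0.169, θ₁=0.276, ω₁=1.038, θ₂=0.201, ω₂=-0.113
apply F[3]=+20.000 → step 4: x=-0.018, v=0.148, θ₁=0.290, ω₁=0.291, θ₂=0.198, ω₂=-0.235
apply F[4]=+20.000 → step 5: x=-0.012, v=0.464, θ₁=0.288, ω₁=-0.440, θ₂=0.192, ω₂=-0.374
apply F[5]=+18.275 → step 6: x=0.000, v=0.752, θ₁=0.273, ω₁=-1.097, θ₂=0.183, ω₂=-0.506
apply F[6]=+12.749 → step 7: x=0.017, v=0.949, θ₁=0.247, ω₁=-1.504, θ₂=0.172, ω₂=-0.606
apply F[7]=+7.160 → step 8: x=0.037, v=1.054, θ₁=0.215, ω₁=-1.658, θ₂=0.159, ω₂=-0.675
apply F[8]=+3.113 → step 9: x=0.059, v=1.093, θ₁=0.182, ω₁=-1.634, θ₂=0.145, ω₂=-0.721
apply F[9]=+1.014 → step 10: x=0.081, v=1.098, θ₁=0.151, ω₁=-1.532, θ₂=0.130, ω₂=-0.748
apply F[10]=+0.124 → step 11: x=0.103, v=1.089, θ₁=0.121, ω₁=-1.413, θ₂=0.115, ω₂=-0.760
apply F[11]=-0.344 → step 12: x=0.124, v=1.074, θ₁=0.094, ω₁=-1.298, θ₂=0.100, ω₂=-0.760
apply F[12]=-0.730 → step 13: x=0.146, v=1.055, θ₁=0.069, ω₁=-1.189, θ₂=0.085, ω₂=-0.750
apply F[13]=-1.097 → step 14: x=0.166, v=1.031, θ₁=0.047, ω₁=-1.083, θ₂=0.070, ω₂=-0.731
apply F[14]=-1.440 → step 15: x=0.187, v=1.002, θ₁=0.026, ω₁=-0.981, θ₂=0.056, ω₂=-0.704
apply F[15]=-1.747 → step 16: x=0.206, v=0.970, θ₁=0.008, ω₁=-0.882, θ₂=0.042, ω₂=-0.672
apply F[16]=-2.010 → step 17: x=0.225, v=0.935, θ₁=-0.009, ω₁=-0.785, θ₂=0.029, ω₂=-0.636
apply F[17]=-2.226 → step 18: x=0.244, v=0.898, θ₁=-0.024, ω₁=-0.693, θ₂=0.016, ω₂=-0.596
apply F[18]=-2.392 → step 19: x=0.261, v=0.858, θ₁=-0.037, ω₁=-0.605, θ₂=0.005, ω₂=-0.553
Max |angle| over trajectory = 0.290 rad = 16.6°.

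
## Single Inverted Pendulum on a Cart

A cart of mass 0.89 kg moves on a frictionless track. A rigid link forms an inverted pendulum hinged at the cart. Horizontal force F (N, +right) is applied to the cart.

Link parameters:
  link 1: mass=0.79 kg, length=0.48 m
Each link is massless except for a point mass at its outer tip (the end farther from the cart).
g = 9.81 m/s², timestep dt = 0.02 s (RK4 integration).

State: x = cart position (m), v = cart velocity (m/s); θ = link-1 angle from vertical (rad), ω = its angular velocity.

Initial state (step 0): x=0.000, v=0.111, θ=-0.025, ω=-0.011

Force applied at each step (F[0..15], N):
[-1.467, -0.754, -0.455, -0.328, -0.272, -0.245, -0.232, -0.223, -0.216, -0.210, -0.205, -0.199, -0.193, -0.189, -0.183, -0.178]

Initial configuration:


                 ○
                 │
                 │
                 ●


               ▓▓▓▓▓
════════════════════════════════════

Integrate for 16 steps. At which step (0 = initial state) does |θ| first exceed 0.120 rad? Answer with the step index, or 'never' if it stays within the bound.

apply F[0]=-1.467 → step 1: x=0.002, v=0.082, θ=-0.025, ω=0.038
apply F[1]=-0.754 → step 2: x=0.003, v=0.070, θ=-0.024, ω=0.055
apply F[2]=-0.455 → step 3: x=0.005, v=0.064, θ=-0.023, ω=0.058
apply F[3]=-0.328 → step 4: x=0.006, v=0.060, θ=-0.022, ω=0.057
apply F[4]=-0.272 → step 5: x=0.007, v=0.058, θ=-0.020, ω=0.053
apply F[5]=-0.245 → step 6: x=0.008, v=0.055, θ=-0.019, ω=0.049
apply F[6]=-0.232 → step 7: x=0.009, v=0.054, θ=-0.018, ω=0.046
apply F[7]=-0.223 → step 8: x=0.010, v=0.052, θ=-0.018, ω=0.042
apply F[8]=-0.216 → step 9: x=0.011, v=0.050, θ=-0.017, ω=0.039
apply F[9]=-0.210 → step 10: x=0.012, v=0.048, θ=-0.016, ω=0.036
apply F[10]=-0.205 → step 11: x=0.013, v=0.046, θ=-0.015, ω=0.034
apply F[11]=-0.199 → step 12: x=0.014, v=0.044, θ=-0.015, ω=0.031
apply F[12]=-0.193 → step 13: x=0.015, v=0.042, θ=-0.014, ω=0.029
apply F[13]=-0.189 → step 14: x=0.016, v=0.041, θ=-0.013, ω=0.028
apply F[14]=-0.183 → step 15: x=0.017, v=0.039, θ=-0.013, ω=0.026
apply F[15]=-0.178 → step 16: x=0.018, v=0.037, θ=-0.012, ω=0.025
max |θ| = 0.025 ≤ 0.120 over all 17 states.

Answer: never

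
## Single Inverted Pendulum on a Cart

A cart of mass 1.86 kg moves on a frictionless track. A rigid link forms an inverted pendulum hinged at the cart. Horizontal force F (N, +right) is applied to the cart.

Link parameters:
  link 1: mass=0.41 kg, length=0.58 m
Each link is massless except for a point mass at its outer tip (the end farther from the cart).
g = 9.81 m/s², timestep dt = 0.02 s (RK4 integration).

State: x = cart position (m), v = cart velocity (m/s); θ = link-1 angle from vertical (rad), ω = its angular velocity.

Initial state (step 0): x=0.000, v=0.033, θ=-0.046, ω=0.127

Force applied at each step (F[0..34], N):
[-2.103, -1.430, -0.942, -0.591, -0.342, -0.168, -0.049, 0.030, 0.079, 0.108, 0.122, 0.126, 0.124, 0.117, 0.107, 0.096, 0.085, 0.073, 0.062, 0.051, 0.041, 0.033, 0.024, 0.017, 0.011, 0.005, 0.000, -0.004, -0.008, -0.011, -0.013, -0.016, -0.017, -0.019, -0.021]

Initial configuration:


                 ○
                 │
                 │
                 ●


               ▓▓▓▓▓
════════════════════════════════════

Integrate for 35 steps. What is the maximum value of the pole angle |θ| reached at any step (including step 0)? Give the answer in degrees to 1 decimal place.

apply F[0]=-2.103 → step 1: x=0.000, v=0.012, θ=-0.043, ω=0.148
apply F[1]=-1.430 → step 2: x=0.001, v=-0.001, θ=-0.040, ω=0.157
apply F[2]=-0.942 → step 3: x=0.000, v=-0.010, θ=-0.037, ω=0.158
apply F[3]=-0.591 → step 4: x=0.000, v=-0.015, θ=-0.034, ω=0.155
apply F[4]=-0.342 → step 5: x=-0.000, v=-0.017, θ=-0.031, ω=0.148
apply F[5]=-0.168 → step 6: x=-0.000, v=-0.017, θ=-0.028, ω=0.138
apply F[6]=-0.049 → step 7: x=-0.001, v=-0.017, θ=-0.025, ω=0.128
apply F[7]=+0.030 → step 8: x=-0.001, v=-0.015, θ=-0.023, ω=0.118
apply F[8]=+0.079 → step 9: x=-0.001, v=-0.014, θ=-0.021, ω=0.107
apply F[9]=+0.108 → step 10: x=-0.002, v=-0.012, θ=-0.019, ω=0.097
apply F[10]=+0.122 → step 11: x=-0.002, v=-0.009, θ=-0.017, ω=0.088
apply F[11]=+0.126 → step 12: x=-0.002, v=-0.007, θ=-0.015, ω=0.079
apply F[12]=+0.124 → step 13: x=-0.002, v=-0.005, θ=-0.014, ω=0.071
apply F[13]=+0.117 → step 14: x=-0.002, v=-0.004, θ=-0.012, ω=0.063
apply F[14]=+0.107 → step 15: x=-0.002, v=-0.002, θ=-0.011, ω=0.056
apply F[15]=+0.096 → step 16: x=-0.002, v=-0.001, θ=-0.010, ω=0.050
apply F[16]=+0.085 → step 17: x=-0.002, v=0.001, θ=-0.009, ω=0.045
apply F[17]=+0.073 → step 18: x=-0.002, v=0.002, θ=-0.008, ω=0.040
apply F[18]=+0.062 → step 19: x=-0.002, v=0.003, θ=-0.008, ω=0.035
apply F[19]=+0.051 → step 20: x=-0.002, v=0.004, θ=-0.007, ω=0.031
apply F[20]=+0.041 → step 21: x=-0.002, v=0.005, θ=-0.006, ω=0.028
apply F[21]=+0.033 → step 22: x=-0.002, v=0.005, θ=-0.006, ω=0.025
apply F[22]=+0.024 → step 23: x=-0.002, v=0.006, θ=-0.005, ω=0.022
apply F[23]=+0.017 → step 24: x=-0.002, v=0.006, θ=-0.005, ω=0.020
apply F[24]=+0.011 → step 25: x=-0.002, v=0.006, θ=-0.004, ω=0.018
apply F[25]=+0.005 → step 26: x=-0.002, v=0.007, θ=-0.004, ω=0.016
apply F[26]=+0.000 → step 27: x=-0.001, v=0.007, θ=-0.004, ω=0.014
apply F[27]=-0.004 → step 28: x=-0.001, v=0.007, θ=-0.004, ω=0.013
apply F[28]=-0.008 → step 29: x=-0.001, v=0.007, θ=-0.003, ω=0.011
apply F[29]=-0.011 → step 30: x=-0.001, v=0.007, θ=-0.003, ω=0.010
apply F[30]=-0.013 → step 31: x=-0.001, v=0.007, θ=-0.003, ω=0.009
apply F[31]=-0.016 → step 32: x=-0.001, v=0.007, θ=-0.003, ω=0.008
apply F[32]=-0.017 → step 33: x=-0.001, v=0.007, θ=-0.003, ω=0.007
apply F[33]=-0.019 → step 34: x=-0.000, v=0.007, θ=-0.002, ω=0.007
apply F[34]=-0.021 → step 35: x=-0.000, v=0.007, θ=-0.002, ω=0.006
Max |angle| over trajectory = 0.046 rad = 2.6°.

Answer: 2.6°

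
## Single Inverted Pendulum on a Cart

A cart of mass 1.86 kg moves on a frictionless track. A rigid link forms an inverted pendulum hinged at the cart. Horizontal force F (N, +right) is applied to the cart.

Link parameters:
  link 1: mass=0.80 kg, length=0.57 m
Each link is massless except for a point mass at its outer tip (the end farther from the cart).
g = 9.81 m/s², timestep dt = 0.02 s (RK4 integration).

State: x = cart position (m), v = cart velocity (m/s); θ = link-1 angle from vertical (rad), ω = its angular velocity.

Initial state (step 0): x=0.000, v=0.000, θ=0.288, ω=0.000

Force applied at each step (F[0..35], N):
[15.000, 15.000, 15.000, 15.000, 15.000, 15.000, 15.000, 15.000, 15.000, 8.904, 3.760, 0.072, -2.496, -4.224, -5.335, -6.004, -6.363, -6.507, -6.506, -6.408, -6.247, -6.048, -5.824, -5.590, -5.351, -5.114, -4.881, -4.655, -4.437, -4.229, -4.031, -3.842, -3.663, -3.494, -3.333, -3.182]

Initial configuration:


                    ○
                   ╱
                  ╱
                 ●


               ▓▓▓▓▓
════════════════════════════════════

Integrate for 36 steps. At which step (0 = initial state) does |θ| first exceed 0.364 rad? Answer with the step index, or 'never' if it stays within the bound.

apply F[0]=+15.000 → step 1: x=0.001, v=0.134, θ=0.287, ω=-0.127
apply F[1]=+15.000 → step 2: x=0.005, v=0.268, θ=0.283, ω=-0.256
apply F[2]=+15.000 → step 3: x=0.012, v=0.402, θ=0.276, ω=-0.388
apply F[3]=+15.000 → step 4: x=0.021, v=0.538, θ=0.267, ω=-0.525
apply F[4]=+15.000 → step 5: x=0.034, v=0.675, θ=0.255, ω=-0.667
apply F[5]=+15.000 → step 6: x=0.048, v=0.813, θ=0.241, ω=-0.818
apply F[6]=+15.000 → step 7: x=0.066, v=0.953, θ=0.223, ω=-0.978
apply F[7]=+15.000 → step 8: x=0.087, v=1.095, θ=0.201, ω=-1.149
apply F[8]=+15.000 → step 9: x=0.110, v=1.240, θ=0.177, ω=-1.334
apply F[9]=+8.904 → step 10: x=0.136, v=1.323, θ=0.149, ω=-1.422
apply F[10]=+3.760 → step 11: x=0.162, v=1.353, θ=0.121, ω=-1.428
apply F[11]=+0.072 → step 12: x=0.189, v=1.346, θ=0.093, ω=-1.379
apply F[12]=-2.496 → step 13: x=0.216, v=1.314, θ=0.066, ω=-1.295
apply F[13]=-4.224 → step 14: x=0.242, v=1.264, θ=0.041, ω=-1.190
apply F[14]=-5.335 → step 15: x=0.266, v=1.204, θ=0.018, ω=-1.075
apply F[15]=-6.004 → step 16: x=0.290, v=1.139, θ=-0.002, ω=-0.958
apply F[16]=-6.363 → step 17: x=0.312, v=1.072, θ=-0.020, ω=-0.844
apply F[17]=-6.507 → step 18: x=0.333, v=1.004, θ=-0.036, ω=-0.735
apply F[18]=-6.506 → step 19: x=0.352, v=0.938, θ=-0.049, ω=-0.633
apply F[19]=-6.408 → step 20: x=0.370, v=0.873, θ=-0.061, ω=-0.540
apply F[20]=-6.247 → step 21: x=0.387, v=0.812, θ=-0.071, ω=-0.455
apply F[21]=-6.048 → step 22: x=0.403, v=0.753, θ=-0.079, ω=-0.378
apply F[22]=-5.824 → step 23: x=0.417, v=0.698, θ=-0.086, ω=-0.309
apply F[23]=-5.590 → step 24: x=0.431, v=0.645, θ=-0.092, ω=-0.248
apply F[24]=-5.351 → step 25: x=0.443, v=0.596, θ=-0.096, ω=-0.194
apply F[25]=-5.114 → step 26: x=0.454, v=0.549, θ=-0.100, ω=-0.147
apply F[26]=-4.881 → step 27: x=0.465, v=0.505, θ=-0.102, ω=-0.105
apply F[27]=-4.655 → step 28: x=0.475, v=0.464, θ=-0.104, ω=-0.068
apply F[28]=-4.437 → step 29: x=0.484, v=0.425, θ=-0.105, ω=-0.036
apply F[29]=-4.229 → step 30: x=0.492, v=0.389, θ=-0.105, ω=-0.009
apply F[30]=-4.031 → step 31: x=0.499, v=0.355, θ=-0.105, ω=0.015
apply F[31]=-3.842 → step 32: x=0.506, v=0.322, θ=-0.105, ω=0.035
apply F[32]=-3.663 → step 33: x=0.512, v=0.292, θ=-0.104, ω=0.052
apply F[33]=-3.494 → step 34: x=0.518, v=0.263, θ=-0.103, ω=0.067
apply F[34]=-3.333 → step 35: x=0.523, v=0.236, θ=-0.101, ω=0.079
apply F[35]=-3.182 → step 36: x=0.527, v=0.210, θ=-0.100, ω=0.090
max |θ| = 0.288 ≤ 0.364 over all 37 states.

Answer: never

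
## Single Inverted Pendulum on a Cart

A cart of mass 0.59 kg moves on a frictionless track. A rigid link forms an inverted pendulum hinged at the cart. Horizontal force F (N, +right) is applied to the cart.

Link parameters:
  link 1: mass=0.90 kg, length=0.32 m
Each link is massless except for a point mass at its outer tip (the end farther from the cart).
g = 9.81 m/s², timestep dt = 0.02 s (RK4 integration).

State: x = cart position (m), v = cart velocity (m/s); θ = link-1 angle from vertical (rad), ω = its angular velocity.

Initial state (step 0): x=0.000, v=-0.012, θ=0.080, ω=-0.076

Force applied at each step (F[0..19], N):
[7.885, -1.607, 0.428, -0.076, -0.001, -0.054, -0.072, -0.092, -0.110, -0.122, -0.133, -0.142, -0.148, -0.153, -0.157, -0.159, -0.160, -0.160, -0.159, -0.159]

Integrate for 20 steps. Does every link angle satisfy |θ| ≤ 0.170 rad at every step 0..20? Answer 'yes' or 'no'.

Answer: yes

Derivation:
apply F[0]=+7.885 → step 1: x=0.002, v=0.230, θ=0.071, ω=-0.784
apply F[1]=-1.607 → step 2: x=0.006, v=0.157, θ=0.058, ω=-0.517
apply F[2]=+0.428 → step 3: x=0.009, v=0.156, θ=0.049, ω=-0.480
apply F[3]=-0.076 → step 4: x=0.012, v=0.140, θ=0.040, ω=-0.404
apply F[4]=-0.001 → step 5: x=0.015, v=0.130, θ=0.032, ω=-0.349
apply F[5]=-0.054 → step 6: x=0.017, v=0.119, θ=0.026, ω=-0.299
apply F[6]=-0.072 → step 7: x=0.020, v=0.110, θ=0.020, ω=-0.256
apply F[7]=-0.092 → step 8: x=0.022, v=0.102, θ=0.015, ω=-0.219
apply F[8]=-0.110 → step 9: x=0.024, v=0.094, θ=0.011, ω=-0.186
apply F[9]=-0.122 → step 10: x=0.025, v=0.087, θ=0.008, ω=-0.159
apply F[10]=-0.133 → step 11: x=0.027, v=0.081, θ=0.005, ω=-0.135
apply F[11]=-0.142 → step 12: x=0.029, v=0.075, θ=0.003, ω=-0.114
apply F[12]=-0.148 → step 13: x=0.030, v=0.069, θ=0.000, ω=-0.096
apply F[13]=-0.153 → step 14: x=0.031, v=0.064, θ=-0.001, ω=-0.080
apply F[14]=-0.157 → step 15: x=0.033, v=0.059, θ=-0.003, ω=-0.067
apply F[15]=-0.159 → step 16: x=0.034, v=0.055, θ=-0.004, ω=-0.055
apply F[16]=-0.160 → step 17: x=0.035, v=0.051, θ=-0.005, ω=-0.045
apply F[17]=-0.160 → step 18: x=0.036, v=0.047, θ=-0.006, ω=-0.037
apply F[18]=-0.159 → step 19: x=0.037, v=0.044, θ=-0.006, ω=-0.029
apply F[19]=-0.159 → step 20: x=0.038, v=0.040, θ=-0.007, ω=-0.023
Max |angle| over trajectory = 0.080 rad; bound = 0.170 → within bound.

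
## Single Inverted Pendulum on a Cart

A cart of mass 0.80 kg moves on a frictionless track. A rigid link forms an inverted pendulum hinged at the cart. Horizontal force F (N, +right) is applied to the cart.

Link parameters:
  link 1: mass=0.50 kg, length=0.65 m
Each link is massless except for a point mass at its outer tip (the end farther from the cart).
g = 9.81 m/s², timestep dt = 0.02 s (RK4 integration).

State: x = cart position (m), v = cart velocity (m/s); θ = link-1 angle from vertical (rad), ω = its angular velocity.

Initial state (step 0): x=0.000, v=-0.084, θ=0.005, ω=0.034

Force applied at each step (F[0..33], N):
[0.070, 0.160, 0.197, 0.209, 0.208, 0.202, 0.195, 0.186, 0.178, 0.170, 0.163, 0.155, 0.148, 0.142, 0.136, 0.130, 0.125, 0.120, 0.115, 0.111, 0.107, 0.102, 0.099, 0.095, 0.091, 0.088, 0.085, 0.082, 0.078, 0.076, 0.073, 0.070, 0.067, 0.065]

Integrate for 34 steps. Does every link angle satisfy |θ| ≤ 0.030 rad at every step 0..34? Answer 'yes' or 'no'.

apply F[0]=+0.070 → step 1: x=-0.002, v=-0.083, θ=0.006, ω=0.034
apply F[1]=+0.160 → step 2: x=-0.003, v=-0.080, θ=0.006, ω=0.031
apply F[2]=+0.197 → step 3: x=-0.005, v=-0.076, θ=0.007, ω=0.026
apply F[3]=+0.209 → step 4: x=-0.006, v=-0.071, θ=0.007, ω=0.022
apply F[4]=+0.208 → step 5: x=-0.008, v=-0.067, θ=0.008, ω=0.018
apply F[5]=+0.202 → step 6: x=-0.009, v=-0.063, θ=0.008, ω=0.014
apply F[6]=+0.195 → step 7: x=-0.010, v=-0.059, θ=0.008, ω=0.010
apply F[7]=+0.186 → step 8: x=-0.011, v=-0.055, θ=0.008, ω=0.007
apply F[8]=+0.178 → step 9: x=-0.012, v=-0.052, θ=0.009, ω=0.005
apply F[9]=+0.170 → step 10: x=-0.013, v=-0.049, θ=0.009, ω=0.002
apply F[10]=+0.163 → step 11: x=-0.014, v=-0.046, θ=0.009, ω=0.000
apply F[11]=+0.155 → step 12: x=-0.015, v=-0.043, θ=0.009, ω=-0.001
apply F[12]=+0.148 → step 13: x=-0.016, v=-0.040, θ=0.009, ω=-0.003
apply F[13]=+0.142 → step 14: x=-0.017, v=-0.038, θ=0.009, ω=-0.004
apply F[14]=+0.136 → step 15: x=-0.018, v=-0.035, θ=0.008, ω=-0.005
apply F[15]=+0.130 → step 16: x=-0.018, v=-0.033, θ=0.008, ω=-0.006
apply F[16]=+0.125 → step 17: x=-0.019, v=-0.031, θ=0.008, ω=-0.007
apply F[17]=+0.120 → step 18: x=-0.020, v=-0.029, θ=0.008, ω=-0.007
apply F[18]=+0.115 → step 19: x=-0.020, v=-0.027, θ=0.008, ω=-0.008
apply F[19]=+0.111 → step 20: x=-0.021, v=-0.025, θ=0.008, ω=-0.008
apply F[20]=+0.107 → step 21: x=-0.021, v=-0.024, θ=0.008, ω=-0.009
apply F[21]=+0.102 → step 22: x=-0.022, v=-0.022, θ=0.007, ω=-0.009
apply F[22]=+0.099 → step 23: x=-0.022, v=-0.021, θ=0.007, ω=-0.009
apply F[23]=+0.095 → step 24: x=-0.022, v=-0.019, θ=0.007, ω=-0.009
apply F[24]=+0.091 → step 25: x=-0.023, v=-0.018, θ=0.007, ω=-0.009
apply F[25]=+0.088 → step 26: x=-0.023, v=-0.016, θ=0.007, ω=-0.009
apply F[26]=+0.085 → step 27: x=-0.023, v=-0.015, θ=0.007, ω=-0.009
apply F[27]=+0.082 → step 28: x=-0.024, v=-0.014, θ=0.006, ω=-0.009
apply F[28]=+0.078 → step 29: x=-0.024, v=-0.012, θ=0.006, ω=-0.009
apply F[29]=+0.076 → step 30: x=-0.024, v=-0.011, θ=0.006, ω=-0.009
apply F[30]=+0.073 → step 31: x=-0.024, v=-0.010, θ=0.006, ω=-0.009
apply F[31]=+0.070 → step 32: x=-0.025, v=-0.009, θ=0.006, ω=-0.009
apply F[32]=+0.067 → step 33: x=-0.025, v=-0.008, θ=0.005, ω=-0.009
apply F[33]=+0.065 → step 34: x=-0.025, v=-0.007, θ=0.005, ω=-0.009
Max |angle| over trajectory = 0.009 rad; bound = 0.030 → within bound.

Answer: yes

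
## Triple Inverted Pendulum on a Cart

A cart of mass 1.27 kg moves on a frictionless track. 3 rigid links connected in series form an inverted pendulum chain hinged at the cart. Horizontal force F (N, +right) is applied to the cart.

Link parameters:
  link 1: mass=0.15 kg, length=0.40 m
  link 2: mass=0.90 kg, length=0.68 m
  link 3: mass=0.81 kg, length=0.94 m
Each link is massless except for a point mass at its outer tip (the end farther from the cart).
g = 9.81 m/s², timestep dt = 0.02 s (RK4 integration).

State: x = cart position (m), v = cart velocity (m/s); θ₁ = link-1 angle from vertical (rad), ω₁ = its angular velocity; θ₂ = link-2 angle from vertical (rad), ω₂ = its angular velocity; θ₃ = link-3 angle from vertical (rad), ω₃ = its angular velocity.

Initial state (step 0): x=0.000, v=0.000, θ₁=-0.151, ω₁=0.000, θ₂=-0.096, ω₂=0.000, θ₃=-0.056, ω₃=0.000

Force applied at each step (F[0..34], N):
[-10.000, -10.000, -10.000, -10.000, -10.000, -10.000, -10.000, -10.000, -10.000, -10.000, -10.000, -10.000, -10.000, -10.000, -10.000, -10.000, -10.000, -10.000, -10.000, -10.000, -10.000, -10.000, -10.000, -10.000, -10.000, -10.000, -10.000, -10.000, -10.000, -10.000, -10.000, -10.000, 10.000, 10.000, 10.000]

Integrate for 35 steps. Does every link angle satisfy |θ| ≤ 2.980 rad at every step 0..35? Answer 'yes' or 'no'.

Answer: yes

Derivation:
apply F[0]=-10.000 → step 1: x=-0.001, v=-0.113, θ₁=-0.152, ω₁=-0.119, θ₂=-0.094, ω₂=0.197, θ₃=-0.056, ω₃=0.016
apply F[1]=-10.000 → step 2: x=-0.005, v=-0.225, θ₁=-0.156, ω₁=-0.272, θ₂=-0.088, ω₂=0.416, θ₃=-0.055, ω₃=0.031
apply F[2]=-10.000 → step 3: x=-0.010, v=-0.338, θ₁=-0.163, ω₁=-0.491, θ₂=-0.077, ω₂=0.678, θ₃=-0.055, ω₃=0.042
apply F[3]=-10.000 → step 4: x=-0.018, v=-0.451, θ₁=-0.176, ω₁=-0.800, θ₂=-0.060, ω₂=1.000, θ₃=-0.054, ω₃=0.047
apply F[4]=-10.000 → step 5: x=-0.028, v=-0.566, θ₁=-0.196, ω₁=-1.195, θ₂=-0.037, ω₂=1.385, θ₃=-0.053, ω₃=0.046
apply F[5]=-10.000 → step 6: x=-0.041, v=-0.687, θ₁=-0.224, ω₁=-1.618, θ₂=-0.005, ω₂=1.801, θ₃=-0.052, ω₃=0.039
apply F[6]=-10.000 → step 7: x=-0.056, v=-0.815, θ₁=-0.260, ω₁=-1.979, θ₂=0.035, ω₂=2.195, θ₃=-0.051, ω₃=0.029
apply F[7]=-10.000 → step 8: x=-0.073, v=-0.950, θ₁=-0.303, ω₁=-2.219, θ₂=0.083, ω₂=2.533, θ₃=-0.051, ω₃=0.019
apply F[8]=-10.000 → step 9: x=-0.094, v=-1.091, θ₁=-0.348, ω₁=-2.335, θ₂=0.136, ω₂=2.811, θ₃=-0.050, ω₃=0.011
apply F[9]=-10.000 → step 10: x=-0.117, v=-1.235, θ₁=-0.395, ω₁=-2.349, θ₂=0.195, ω₂=3.045, θ₃=-0.050, ω₃=0.006
apply F[10]=-10.000 → step 11: x=-0.143, v=-1.381, θ₁=-0.442, ω₁=-2.285, θ₂=0.258, ω₂=3.252, θ₃=-0.050, ω₃=0.004
apply F[11]=-10.000 → step 12: x=-0.172, v=-1.528, θ₁=-0.486, ω₁=-2.158, θ₂=0.325, ω₂=3.448, θ₃=-0.050, ω₃=0.004
apply F[12]=-10.000 → step 13: x=-0.204, v=-1.676, θ₁=-0.528, ω₁=-1.974, θ₂=0.396, ω₂=3.642, θ₃=-0.050, ω₃=0.008
apply F[13]=-10.000 → step 14: x=-0.239, v=-1.823, θ₁=-0.565, ω₁=-1.732, θ₂=0.470, ω₂=3.843, θ₃=-0.050, ω₃=0.015
apply F[14]=-10.000 → step 15: x=-0.277, v=-1.970, θ₁=-0.597, ω₁=-1.427, θ₂=0.549, ω₂=4.056, θ₃=-0.049, ω₃=0.027
apply F[15]=-10.000 → step 16: x=-0.318, v=-2.115, θ₁=-0.621, ω₁=-1.048, θ₂=0.633, ω₂=4.289, θ₃=-0.049, ω₃=0.043
apply F[16]=-10.000 → step 17: x=-0.362, v=-2.259, θ₁=-0.638, ω₁=-0.581, θ₂=0.721, ω₂=4.545, θ₃=-0.048, ω₃=0.066
apply F[17]=-10.000 → step 18: x=-0.408, v=-2.403, θ₁=-0.644, ω₁=-0.007, θ₂=0.815, ω₂=4.828, θ₃=-0.046, ω₃=0.096
apply F[18]=-10.000 → step 19: x=-0.458, v=-2.544, θ₁=-0.637, ω₁=0.692, θ₂=0.914, ω₂=5.138, θ₃=-0.044, ω₃=0.136
apply F[19]=-10.000 → step 20: x=-0.510, v=-2.685, θ₁=-0.615, ω₁=1.537, θ₂=1.020, ω₂=5.473, θ₃=-0.041, ω₃=0.187
apply F[20]=-10.000 → step 21: x=-0.565, v=-2.826, θ₁=-0.575, ω₁=2.545, θ₂=1.133, ω₂=5.818, θ₃=-0.036, ω₃=0.251
apply F[21]=-10.000 → step 22: x=-0.623, v=-2.969, θ₁=-0.512, ω₁=3.718, θ₂=1.253, ω₂=6.147, θ₃=-0.030, ω₃=0.327
apply F[22]=-10.000 → step 23: x=-0.684, v=-3.116, θ₁=-0.425, ω₁=5.040, θ₂=1.379, ω₂=6.412, θ₃=-0.023, ω₃=0.413
apply F[23]=-10.000 → step 24: x=-0.748, v=-3.269, θ₁=-0.310, ω₁=6.461, θ₂=1.509, ω₂=6.540, θ₃=-0.014, ω₃=0.503
apply F[24]=-10.000 → step 25: x=-0.815, v=-3.428, θ₁=-0.167, ω₁=7.895, θ₂=1.639, ω₂=6.437, θ₃=-0.003, ω₃=0.588
apply F[25]=-10.000 → step 26: x=-0.885, v=-3.588, θ₁=0.005, ω₁=9.237, θ₂=1.764, ω₂=6.013, θ₃=0.010, ω₃=0.659
apply F[26]=-10.000 → step 27: x=-0.958, v=-3.739, θ₁=0.202, ω₁=10.411, θ₂=1.877, ω₂=5.216, θ₃=0.023, ω₃=0.711
apply F[27]=-10.000 → step 28: x=-1.034, v=-3.867, θ₁=0.420, ω₁=11.430, θ₂=1.970, ω₂=4.046, θ₃=0.038, ω₃=0.749
apply F[28]=-10.000 → step 29: x=-1.113, v=-3.961, θ₁=0.659, ω₁=12.444, θ₂=2.036, ω₂=2.527, θ₃=0.053, ω₃=0.786
apply F[29]=-10.000 → step 30: x=-1.193, v=-4.002, θ₁=0.920, ω₁=13.802, θ₂=2.069, ω₂=0.605, θ₃=0.069, ω₃=0.850
apply F[30]=-10.000 → step 31: x=-1.272, v=-3.929, θ₁=1.219, ω₁=16.355, θ₂=2.056, ω₂=-2.073, θ₃=0.088, ω₃=1.024
apply F[31]=-10.000 → step 32: x=-1.347, v=-3.329, θ₁=1.600, ω₁=22.995, θ₂=1.972, ω₂=-6.921, θ₃=0.114, ω₃=1.853
apply F[32]=+10.000 → step 33: x=-1.386, v=-0.576, θ₁=2.126, ω₁=26.427, θ₂=1.805, ω₂=-7.343, θ₃=0.185, ω₃=5.415
apply F[33]=+10.000 → step 34: x=-1.385, v=0.439, θ₁=2.574, ω₁=19.486, θ₂=1.733, ω₂=-0.692, θ₃=0.311, ω₃=6.725
apply F[34]=+10.000 → step 35: x=-1.372, v=0.762, θ₁=2.933, ω₁=16.720, θ₂=1.760, ω₂=3.094, θ₃=0.449, ω₃=7.033
Max |angle| over trajectory = 2.933 rad; bound = 2.980 → within bound.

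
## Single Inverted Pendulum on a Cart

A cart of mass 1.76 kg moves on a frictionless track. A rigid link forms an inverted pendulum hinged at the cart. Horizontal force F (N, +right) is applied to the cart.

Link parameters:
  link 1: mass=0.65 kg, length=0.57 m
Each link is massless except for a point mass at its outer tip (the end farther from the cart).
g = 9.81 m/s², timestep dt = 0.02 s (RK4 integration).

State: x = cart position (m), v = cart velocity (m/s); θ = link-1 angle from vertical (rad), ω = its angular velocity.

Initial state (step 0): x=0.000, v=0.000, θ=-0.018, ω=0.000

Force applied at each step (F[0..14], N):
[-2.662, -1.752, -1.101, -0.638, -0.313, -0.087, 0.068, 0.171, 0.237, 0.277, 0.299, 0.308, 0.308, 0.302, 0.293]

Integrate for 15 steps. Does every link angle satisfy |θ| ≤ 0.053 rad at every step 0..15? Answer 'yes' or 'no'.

Answer: yes

Derivation:
apply F[0]=-2.662 → step 1: x=-0.000, v=-0.029, θ=-0.018, ω=0.045
apply F[1]=-1.752 → step 2: x=-0.001, v=-0.048, θ=-0.016, ω=0.072
apply F[2]=-1.101 → step 3: x=-0.002, v=-0.059, θ=-0.015, ω=0.086
apply F[3]=-0.638 → step 4: x=-0.003, v=-0.065, θ=-0.013, ω=0.092
apply F[4]=-0.313 → step 5: x=-0.005, v=-0.068, θ=-0.011, ω=0.093
apply F[5]=-0.087 → step 6: x=-0.006, v=-0.068, θ=-0.009, ω=0.090
apply F[6]=+0.068 → step 7: x=-0.007, v=-0.067, θ=-0.008, ω=0.084
apply F[7]=+0.171 → step 8: x=-0.009, v=-0.064, θ=-0.006, ω=0.078
apply F[8]=+0.237 → step 9: x=-0.010, v=-0.061, θ=-0.005, ω=0.071
apply F[9]=+0.277 → step 10: x=-0.011, v=-0.058, θ=-0.003, ω=0.063
apply F[10]=+0.299 → step 11: x=-0.012, v=-0.054, θ=-0.002, ω=0.056
apply F[11]=+0.308 → step 12: x=-0.013, v=-0.051, θ=-0.001, ω=0.049
apply F[12]=+0.308 → step 13: x=-0.014, v=-0.047, θ=-0.000, ω=0.043
apply F[13]=+0.302 → step 14: x=-0.015, v=-0.044, θ=0.001, ω=0.037
apply F[14]=+0.293 → step 15: x=-0.016, v=-0.040, θ=0.001, ω=0.032
Max |angle| over trajectory = 0.018 rad; bound = 0.053 → within bound.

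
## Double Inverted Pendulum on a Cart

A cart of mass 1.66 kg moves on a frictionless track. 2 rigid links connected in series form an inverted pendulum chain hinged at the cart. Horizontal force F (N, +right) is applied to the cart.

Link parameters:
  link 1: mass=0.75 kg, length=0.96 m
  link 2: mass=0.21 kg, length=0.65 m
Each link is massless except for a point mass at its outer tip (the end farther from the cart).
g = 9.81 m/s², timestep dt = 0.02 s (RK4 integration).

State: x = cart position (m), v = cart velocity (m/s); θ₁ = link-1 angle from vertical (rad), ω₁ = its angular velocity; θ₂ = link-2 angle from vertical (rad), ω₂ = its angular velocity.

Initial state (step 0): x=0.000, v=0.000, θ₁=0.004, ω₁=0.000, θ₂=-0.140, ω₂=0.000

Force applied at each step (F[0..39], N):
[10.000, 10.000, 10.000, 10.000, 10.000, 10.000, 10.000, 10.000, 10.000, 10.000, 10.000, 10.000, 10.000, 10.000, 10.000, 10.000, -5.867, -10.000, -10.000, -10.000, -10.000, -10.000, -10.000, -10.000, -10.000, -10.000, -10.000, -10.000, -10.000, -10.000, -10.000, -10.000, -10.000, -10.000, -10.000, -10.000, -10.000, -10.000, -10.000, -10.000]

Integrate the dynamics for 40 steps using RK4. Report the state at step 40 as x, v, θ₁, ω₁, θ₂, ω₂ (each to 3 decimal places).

Answer: x=0.705, v=-1.009, θ₁=-1.865, ω₁=-4.953, θ₂=-0.350, ω₂=-1.544

Derivation:
apply F[0]=+10.000 → step 1: x=0.001, v=0.120, θ₁=0.003, ω₁=-0.116, θ₂=-0.141, ω₂=-0.055
apply F[1]=+10.000 → step 2: x=0.005, v=0.240, θ₁=-0.001, ω₁=-0.233, θ₂=-0.142, ω₂=-0.110
apply F[2]=+10.000 → step 3: x=0.011, v=0.361, θ₁=-0.007, ω₁=-0.352, θ₂=-0.145, ω₂=-0.163
apply F[3]=+10.000 → step 4: x=0.019, v=0.483, θ₁=-0.015, ω₁=-0.474, θ₂=-0.149, ω₂=-0.214
apply F[4]=+10.000 → step 5: x=0.030, v=0.606, θ₁=-0.025, ω₁=-0.598, θ₂=-0.153, ω₂=-0.262
apply F[5]=+10.000 → step 6: x=0.043, v=0.729, θ₁=-0.039, ω₁=-0.727, θ₂=-0.159, ω₂=-0.306
apply F[6]=+10.000 → step 7: x=0.059, v=0.855, θ₁=-0.055, ω₁=-0.861, θ₂=-0.166, ω₂=-0.347
apply F[7]=+10.000 → step 8: x=0.078, v=0.981, θ₁=-0.073, ω₁=-1.001, θ₂=-0.173, ω₂=-0.382
apply F[8]=+10.000 → step 9: x=0.099, v=1.110, θ₁=-0.095, ω₁=-1.147, θ₂=-0.181, ω₂=-0.412
apply F[9]=+10.000 → step 10: x=0.122, v=1.239, θ₁=-0.119, ω₁=-1.299, θ₂=-0.189, ω₂=-0.435
apply F[10]=+10.000 → step 11: x=0.148, v=1.371, θ₁=-0.147, ω₁=-1.459, θ₂=-0.198, ω₂=-0.452
apply F[11]=+10.000 → step 12: x=0.177, v=1.503, θ₁=-0.178, ω₁=-1.627, θ₂=-0.207, ω₂=-0.462
apply F[12]=+10.000 → step 13: x=0.208, v=1.636, θ₁=-0.212, ω₁=-1.801, θ₂=-0.217, ω₂=-0.466
apply F[13]=+10.000 → step 14: x=0.242, v=1.768, θ₁=-0.250, ω₁=-1.983, θ₂=-0.226, ω₂=-0.465
apply F[14]=+10.000 → step 15: x=0.279, v=1.899, θ₁=-0.291, ω₁=-2.170, θ₂=-0.235, ω₂=-0.459
apply F[15]=+10.000 → step 16: x=0.318, v=2.028, θ₁=-0.336, ω₁=-2.361, θ₂=-0.244, ω₂=-0.453
apply F[16]=-5.867 → step 17: x=0.358, v=1.977, θ₁=-0.384, ω₁=-2.386, θ₂=-0.253, ω₂=-0.432
apply F[17]=-10.000 → step 18: x=0.397, v=1.881, θ₁=-0.432, ω₁=-2.380, θ₂=-0.262, ω₂=-0.401
apply F[18]=-10.000 → step 19: x=0.434, v=1.787, θ₁=-0.479, ω₁=-2.388, θ₂=-0.269, ω₂=-0.361
apply F[19]=-10.000 → step 20: x=0.468, v=1.696, θ₁=-0.527, ω₁=-2.410, θ₂=-0.276, ω₂=-0.314
apply F[20]=-10.000 → step 21: x=0.501, v=1.605, θ₁=-0.576, ω₁=-2.444, θ₂=-0.282, ω₂=-0.262
apply F[21]=-10.000 → step 22: x=0.533, v=1.515, θ₁=-0.625, ω₁=-2.490, θ₂=-0.286, ω₂=-0.205
apply F[22]=-10.000 → step 23: x=0.562, v=1.425, θ₁=-0.675, ω₁=-2.547, θ₂=-0.290, ω₂=-0.145
apply F[23]=-10.000 → step 24: x=0.590, v=1.334, θ₁=-0.727, ω₁=-2.614, θ₂=-0.292, ω₂=-0.084
apply F[24]=-10.000 → step 25: x=0.615, v=1.240, θ₁=-0.780, ω₁=-2.691, θ₂=-0.293, ω₂=-0.024
apply F[25]=-10.000 → step 26: x=0.639, v=1.144, θ₁=-0.835, ω₁=-2.776, θ₂=-0.293, ω₂=0.032
apply F[26]=-10.000 → step 27: x=0.661, v=1.044, θ₁=-0.891, ω₁=-2.870, θ₂=-0.292, ω₂=0.081
apply F[27]=-10.000 → step 28: x=0.681, v=0.939, θ₁=-0.949, ω₁=-2.972, θ₂=-0.290, ω₂=0.121
apply F[28]=-10.000 → step 29: x=0.699, v=0.829, θ₁=-1.010, ω₁=-3.081, θ₂=-0.287, ω₂=0.149
apply F[29]=-10.000 → step 30: x=0.714, v=0.713, θ₁=-1.073, ω₁=-3.197, θ₂=-0.284, ω₂=0.161
apply F[30]=-10.000 → step 31: x=0.727, v=0.590, θ₁=-1.138, ω₁=-3.321, θ₂=-0.281, ω₂=0.154
apply F[31]=-10.000 → step 32: x=0.738, v=0.459, θ₁=-1.206, ω₁=-3.454, θ₂=-0.278, ω₂=0.123
apply F[32]=-10.000 → step 33: x=0.745, v=0.319, θ₁=-1.276, ω₁=-3.595, θ₂=-0.276, ω₂=0.065
apply F[33]=-10.000 → step 34: x=0.750, v=0.169, θ₁=-1.350, ω₁=-3.746, θ₂=-0.276, ω₂=-0.024
apply F[34]=-10.000 → step 35: x=0.752, v=0.008, θ₁=-1.426, ω₁=-3.908, θ₂=-0.277, ω₂=-0.150
apply F[35]=-10.000 → step 36: x=0.751, v=-0.165, θ₁=-1.506, ω₁=-4.083, θ₂=-0.282, ω₂=-0.317
apply F[36]=-10.000 → step 37: x=0.745, v=-0.352, θ₁=-1.589, ω₁=-4.273, θ₂=-0.290, ω₂=-0.532
apply F[37]=-10.000 → step 38: x=0.736, v=-0.554, θ₁=-1.677, ω₁=-4.479, θ₂=-0.304, ω₂=-0.802
apply F[38]=-10.000 → step 39: x=0.723, v=-0.772, θ₁=-1.769, ω₁=-4.705, θ₂=-0.323, ω₂=-1.136
apply F[39]=-10.000 → step 40: x=0.705, v=-1.009, θ₁=-1.865, ω₁=-4.953, θ₂=-0.350, ω₂=-1.544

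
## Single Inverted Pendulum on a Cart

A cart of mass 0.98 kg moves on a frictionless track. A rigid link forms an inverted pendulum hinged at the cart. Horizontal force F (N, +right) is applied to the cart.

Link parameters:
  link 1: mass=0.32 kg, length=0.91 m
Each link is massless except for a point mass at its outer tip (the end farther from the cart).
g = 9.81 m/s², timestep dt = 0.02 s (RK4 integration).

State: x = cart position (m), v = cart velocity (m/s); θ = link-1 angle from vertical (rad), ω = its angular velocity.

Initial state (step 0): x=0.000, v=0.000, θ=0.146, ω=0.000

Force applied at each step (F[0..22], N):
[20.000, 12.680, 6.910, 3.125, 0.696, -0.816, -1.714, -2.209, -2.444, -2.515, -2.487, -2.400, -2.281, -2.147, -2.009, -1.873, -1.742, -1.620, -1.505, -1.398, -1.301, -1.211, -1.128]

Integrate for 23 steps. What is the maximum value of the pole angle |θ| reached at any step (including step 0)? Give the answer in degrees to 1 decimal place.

apply F[0]=+20.000 → step 1: x=0.004, v=0.396, θ=0.142, ω=-0.400
apply F[1]=+12.680 → step 2: x=0.014, v=0.645, θ=0.132, ω=-0.641
apply F[2]=+6.910 → step 3: x=0.029, v=0.778, θ=0.118, ω=-0.759
apply F[3]=+3.125 → step 4: x=0.045, v=0.835, θ=0.102, ω=-0.798
apply F[4]=+0.696 → step 5: x=0.062, v=0.843, θ=0.086, ω=-0.787
apply F[5]=-0.816 → step 6: x=0.078, v=0.822, θ=0.071, ω=-0.747
apply F[6]=-1.714 → step 7: x=0.094, v=0.783, θ=0.057, ω=-0.690
apply F[7]=-2.209 → step 8: x=0.109, v=0.735, θ=0.043, ω=-0.627
apply F[8]=-2.444 → step 9: x=0.124, v=0.683, θ=0.031, ω=-0.562
apply F[9]=-2.515 → step 10: x=0.137, v=0.630, θ=0.021, ω=-0.498
apply F[10]=-2.487 → step 11: x=0.149, v=0.578, θ=0.012, ω=-0.437
apply F[11]=-2.400 → step 12: x=0.160, v=0.529, θ=0.003, ω=-0.382
apply F[12]=-2.281 → step 13: x=0.170, v=0.482, θ=-0.004, ω=-0.330
apply F[13]=-2.147 → step 14: x=0.179, v=0.439, θ=-0.010, ω=-0.284
apply F[14]=-2.009 → step 15: x=0.188, v=0.399, θ=-0.015, ω=-0.243
apply F[15]=-1.873 → step 16: x=0.195, v=0.362, θ=-0.020, ω=-0.206
apply F[16]=-1.742 → step 17: x=0.202, v=0.328, θ=-0.023, ω=-0.173
apply F[17]=-1.620 → step 18: x=0.208, v=0.296, θ=-0.027, ω=-0.144
apply F[18]=-1.505 → step 19: x=0.214, v=0.267, θ=-0.029, ω=-0.118
apply F[19]=-1.398 → step 20: x=0.219, v=0.241, θ=-0.031, ω=-0.095
apply F[20]=-1.301 → step 21: x=0.224, v=0.216, θ=-0.033, ω=-0.075
apply F[21]=-1.211 → step 22: x=0.228, v=0.194, θ=-0.034, ω=-0.058
apply F[22]=-1.128 → step 23: x=0.231, v=0.173, θ=-0.035, ω=-0.043
Max |angle| over trajectory = 0.146 rad = 8.4°.

Answer: 8.4°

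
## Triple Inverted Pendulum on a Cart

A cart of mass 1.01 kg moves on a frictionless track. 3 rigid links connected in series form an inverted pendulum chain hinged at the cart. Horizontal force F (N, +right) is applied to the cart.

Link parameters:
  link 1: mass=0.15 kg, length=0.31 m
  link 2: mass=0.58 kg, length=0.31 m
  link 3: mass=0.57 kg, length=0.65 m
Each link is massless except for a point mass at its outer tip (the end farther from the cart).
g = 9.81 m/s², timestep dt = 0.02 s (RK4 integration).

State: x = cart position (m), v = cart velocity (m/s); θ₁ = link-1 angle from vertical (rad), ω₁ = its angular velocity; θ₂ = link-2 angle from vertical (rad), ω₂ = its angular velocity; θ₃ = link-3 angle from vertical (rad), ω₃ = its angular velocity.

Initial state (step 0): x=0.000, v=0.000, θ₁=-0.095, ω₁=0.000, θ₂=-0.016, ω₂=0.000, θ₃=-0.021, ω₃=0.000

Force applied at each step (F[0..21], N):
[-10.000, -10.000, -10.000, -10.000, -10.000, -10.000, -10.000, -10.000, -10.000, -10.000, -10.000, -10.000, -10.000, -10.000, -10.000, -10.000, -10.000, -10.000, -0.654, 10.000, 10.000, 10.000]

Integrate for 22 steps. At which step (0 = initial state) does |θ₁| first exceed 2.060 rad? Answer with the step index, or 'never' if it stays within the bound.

Answer: never

Derivation:
apply F[0]=-10.000 → step 1: x=-0.002, v=-0.174, θ₁=-0.094, ω₁=0.100, θ₂=-0.011, ω₂=0.455, θ₃=-0.021, ω₃=-0.004
apply F[1]=-10.000 → step 2: x=-0.007, v=-0.348, θ₁=-0.091, ω₁=0.179, θ₂=0.002, ω₂=0.945, θ₃=-0.021, ω₃=-0.013
apply F[2]=-10.000 → step 3: x=-0.016, v=-0.525, θ₁=-0.087, ω₁=0.221, θ₂=0.027, ω₂=1.502, θ₃=-0.022, ω₃=-0.033
apply F[3]=-10.000 → step 4: x=-0.028, v=-0.704, θ₁=-0.083, ω₁=0.218, θ₂=0.063, ω₂=2.146, θ₃=-0.023, ω₃=-0.066
apply F[4]=-10.000 → step 5: x=-0.044, v=-0.887, θ₁=-0.079, ω₁=0.193, θ₂=0.113, ω₂=2.860, θ₃=-0.024, ω₃=-0.112
apply F[5]=-10.000 → step 6: x=-0.063, v=-1.074, θ₁=-0.075, ω₁=0.208, θ₂=0.178, ω₂=3.586, θ₃=-0.027, ω₃=-0.163
apply F[6]=-10.000 → step 7: x=-0.087, v=-1.265, θ₁=-0.069, ω₁=0.340, θ₂=0.256, ω₂=4.242, θ₃=-0.031, ω₃=-0.209
apply F[7]=-10.000 → step 8: x=-0.114, v=-1.459, θ₁=-0.060, ω₁=0.642, θ₂=0.346, ω₂=4.773, θ₃=-0.035, ω₃=-0.240
apply F[8]=-10.000 → step 9: x=-0.145, v=-1.655, θ₁=-0.043, ω₁=1.128, θ₂=0.446, ω₂=5.167, θ₃=-0.040, ω₃=-0.253
apply F[9]=-10.000 → step 10: x=-0.180, v=-1.852, θ₁=-0.014, ω₁=1.792, θ₂=0.552, ω₂=5.428, θ₃=-0.045, ω₃=-0.248
apply F[10]=-10.000 → step 11: x=-0.219, v=-2.050, θ₁=0.030, ω₁=2.626, θ₂=0.662, ω₂=5.549, θ₃=-0.050, ω₃=-0.222
apply F[11]=-10.000 → step 12: x=-0.262, v=-2.248, θ₁=0.093, ω₁=3.623, θ₂=0.773, ω₂=5.503, θ₃=-0.054, ω₃=-0.177
apply F[12]=-10.000 → step 13: x=-0.309, v=-2.444, θ₁=0.176, ω₁=4.784, θ₂=0.881, ω₂=5.234, θ₃=-0.057, ω₃=-0.110
apply F[13]=-10.000 → step 14: x=-0.360, v=-2.633, θ₁=0.285, ω₁=6.113, θ₂=0.980, ω₂=4.655, θ₃=-0.058, ω₃=-0.015
apply F[14]=-10.000 → step 15: x=-0.414, v=-2.806, θ₁=0.422, ω₁=7.639, θ₂=1.064, ω₂=3.639, θ₃=-0.057, ω₃=0.122
apply F[15]=-10.000 → step 16: x=-0.472, v=-2.942, θ₁=0.592, ω₁=9.439, θ₂=1.122, ω₂=2.005, θ₃=-0.053, ω₃=0.349
apply F[16]=-10.000 → step 17: x=-0.531, v=-2.978, θ₁=0.802, ω₁=11.588, θ₂=1.139, ω₂=-0.426, θ₃=-0.042, ω₃=0.804
apply F[17]=-10.000 → step 18: x=-0.590, v=-2.789, θ₁=1.054, ω₁=13.284, θ₂=1.104, ω₂=-2.803, θ₃=-0.017, ω₃=1.745
apply F[18]=-0.654 → step 19: x=-0.641, v=-2.366, θ₁=1.314, ω₁=12.489, θ₂=1.049, ω₂=-2.296, θ₃=0.027, ω₃=2.661
apply F[19]=+10.000 → step 20: x=-0.684, v=-1.940, θ₁=1.553, ω₁=11.438, θ₂=1.018, ω₂=-0.759, θ₃=0.085, ω₃=3.062
apply F[20]=+10.000 → step 21: x=-0.719, v=-1.595, θ₁=1.775, ω₁=10.840, θ₂=1.019, ω₂=0.854, θ₃=0.149, ω₃=3.277
apply F[21]=+10.000 → step 22: x=-0.748, v=-1.285, θ₁=1.989, ω₁=10.555, θ₂=1.052, ω₂=2.507, θ₃=0.216, ω₃=3.425
max |θ₁| = 1.989 ≤ 2.060 over all 23 states.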